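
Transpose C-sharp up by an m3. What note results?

C up a major third is E, so the target letter is E.
From C#, a minor third is 3 semitones up: E.

E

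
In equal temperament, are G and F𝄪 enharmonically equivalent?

G is pitch class 7; F## is pitch class 7.
All spellings map to pitch class 7, so they are enharmonically equivalent.

Yes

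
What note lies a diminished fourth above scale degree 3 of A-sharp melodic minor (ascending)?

F

Scale degree 3 of A# melodic minor (ascending) is C#.
A diminished fourth (4 semitones) above C# lands on the letter F, giving F.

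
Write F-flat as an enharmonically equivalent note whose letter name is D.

D##

Fb is pitch class 4. The letter D alone is pitch class 2.
To reach pitch class 4 from D requires an offset of +2 semitones, i.e. double sharp: D##.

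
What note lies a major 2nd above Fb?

A second above F lands on the letter G.
A major second spans 2 semitones, so Fb moves to pitch class 6. On the letter G that is Gb.

Gb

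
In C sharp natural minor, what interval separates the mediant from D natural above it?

The mediant of C# natural minor is E.
E up to D: letters E→D make it a seventh; 10 semitones makes it minor.

minor seventh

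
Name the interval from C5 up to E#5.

The letter names run C→E, a span of 2 letter steps, so the interval is some kind of third.
C to E# is 5 semitones. A major third is 4, so 5 makes it augmented.

augmented third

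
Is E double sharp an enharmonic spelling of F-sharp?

Yes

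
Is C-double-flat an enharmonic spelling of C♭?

Cbb is pitch class 10; Cb is pitch class 11.
The pitch classes differ (10 vs. 11), so they are not enharmonic equivalents.

No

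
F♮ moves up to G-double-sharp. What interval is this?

Counting letters F–G gives a second.
F→G## = 4 semitones, 2 wider than the major second (2), so doubly augmented.

doubly augmented second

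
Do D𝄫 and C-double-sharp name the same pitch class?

No

Dbb is pitch class 0; C## is pitch class 2.
The pitch classes differ (0 vs. 2), so they are not enharmonic equivalents.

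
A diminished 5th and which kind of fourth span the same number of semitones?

augmented

A diminished fifth spans 6 semitones.
A fourth spanning 6 semitones is augmented (the perfect fourth is 5).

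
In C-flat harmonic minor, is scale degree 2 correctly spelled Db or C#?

Each scale degree takes a distinct letter name. Degree 2 of a scale on C must use the letter D.
Db and C# are enharmonically the same pitch, but only Db uses the letter D, so it is the correct spelling here.

Db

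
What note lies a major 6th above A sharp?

A up a major sixth is F#, so the target letter is F.
From A#, a major sixth is 9 semitones up: F##.

F##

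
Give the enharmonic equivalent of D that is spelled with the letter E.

D is pitch class 2. The letter E alone is pitch class 4.
To reach pitch class 2 from E requires an offset of -2 semitones, i.e. double flat: Ebb.

Ebb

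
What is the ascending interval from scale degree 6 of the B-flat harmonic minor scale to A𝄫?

minor second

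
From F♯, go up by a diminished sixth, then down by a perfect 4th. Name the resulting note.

Ab

A diminished sixth up from F# is Db (letter D, 7 semitones up).
A perfect fourth down from Db is Ab (letter A, 5 semitones down).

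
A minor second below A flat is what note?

A down a major second is G, so the target letter is G.
From Ab, a minor second is 1 semitone down: G.

G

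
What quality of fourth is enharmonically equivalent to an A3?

perfect

An augmented third spans 5 semitones.
A fourth spanning 5 semitones is perfect (the perfect fourth is 5).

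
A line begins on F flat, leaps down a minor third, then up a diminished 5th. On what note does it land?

Abb

A minor third down from Fb is Db (letter D, 3 semitones down).
A diminished fifth up from Db is Abb (letter A, 6 semitones up).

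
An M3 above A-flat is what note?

A up a major third is C#, so the target letter is C.
From Ab, a major third is 4 semitones up: C.

C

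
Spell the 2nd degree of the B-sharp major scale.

C##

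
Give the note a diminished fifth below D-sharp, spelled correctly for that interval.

A fifth below D lands on the letter G.
A diminished fifth spans 6 semitones, so D# moves to pitch class 9. On the letter G that is G##.

G##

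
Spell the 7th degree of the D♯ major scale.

C##

Degree 7 takes the letter 6 steps above D, which is C.
In major, degree 7 sits 11 semitones above the tonic. D# + 11 semitones is pitch class 2, spelled on C as C##.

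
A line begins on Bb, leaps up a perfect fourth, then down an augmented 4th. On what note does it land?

Bbb

A perfect fourth up from Bb is Eb (letter E, 5 semitones up).
An augmented fourth down from Eb is Bbb (letter B, 6 semitones down).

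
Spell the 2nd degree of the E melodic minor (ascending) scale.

The E melodic minor (ascending) scale runs E F# G A B C# D#.
Degree 2 is F#.

F#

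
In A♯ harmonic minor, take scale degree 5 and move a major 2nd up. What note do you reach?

Scale degree 5 of A# harmonic minor is E#.
A major second (2 semitones) above E# lands on the letter F, giving F##.

F##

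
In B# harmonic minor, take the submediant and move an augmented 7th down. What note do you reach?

Ab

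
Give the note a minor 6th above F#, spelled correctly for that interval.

D

F up a major sixth is D, so the target letter is D.
From F#, a minor sixth is 8 semitones up: D.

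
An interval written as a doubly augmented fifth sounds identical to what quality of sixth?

major

A doubly augmented fifth spans 9 semitones.
A sixth spanning 9 semitones is major (the major sixth is 9).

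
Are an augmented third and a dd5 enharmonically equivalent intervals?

Yes

An augmented third spans 5 semitones; a doubly diminished fifth spans 5.
They are enharmonically equivalent.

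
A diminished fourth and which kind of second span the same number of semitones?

doubly augmented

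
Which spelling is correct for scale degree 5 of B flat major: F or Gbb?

Each scale degree takes a distinct letter name. Degree 5 of a scale on B must use the letter F.
F and Gbb are enharmonically the same pitch, but only F uses the letter F, so it is the correct spelling here.

F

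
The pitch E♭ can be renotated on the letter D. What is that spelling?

Plain D sits 1 semitone below Eb, so on the letter D the same pitch needs a sharp: D#.

D#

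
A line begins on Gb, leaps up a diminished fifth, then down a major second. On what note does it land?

Cbb

A diminished fifth up from Gb is Dbb (letter D, 6 semitones up).
A major second down from Dbb is Cbb (letter C, 2 semitones down).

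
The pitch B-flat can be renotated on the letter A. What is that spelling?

A#

Bb is pitch class 10. The letter A alone is pitch class 9.
To reach pitch class 10 from A requires an offset of +1 semitone, i.e. sharp: A#.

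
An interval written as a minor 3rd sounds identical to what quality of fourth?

A minor third spans 3 semitones.
A fourth spanning 3 semitones is doubly diminished (the perfect fourth is 5).

doubly diminished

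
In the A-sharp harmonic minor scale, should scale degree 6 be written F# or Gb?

F#

Each scale degree takes a distinct letter name. Degree 6 of a scale on A must use the letter F.
F# and Gb are enharmonically the same pitch, but only F# uses the letter F, so it is the correct spelling here.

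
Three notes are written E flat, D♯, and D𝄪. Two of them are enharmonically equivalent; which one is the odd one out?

In 12-tone equal temperament, enharmonic equivalents share a pitch class. Eb is pitch class 3; D# is pitch class 3; D## is pitch class 4.
Eb and D# share pitch class 3, while D## is pitch class 4.

D##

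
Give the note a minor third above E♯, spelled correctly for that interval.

G#

A third above E lands on the letter G.
A minor third spans 3 semitones, so E# moves to pitch class 8. On the letter G that is G#.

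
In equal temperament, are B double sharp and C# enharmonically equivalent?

B## is pitch class 1; C# is pitch class 1.
All spellings map to pitch class 1, so they are enharmonically equivalent.

Yes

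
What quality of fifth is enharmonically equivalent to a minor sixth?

A minor sixth spans 8 semitones.
A fifth spanning 8 semitones is augmented (the perfect fifth is 7).

augmented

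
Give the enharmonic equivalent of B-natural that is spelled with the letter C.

B is pitch class 11. The letter C alone is pitch class 0.
To reach pitch class 11 from C requires an offset of -1 semitone, i.e. flat: Cb.

Cb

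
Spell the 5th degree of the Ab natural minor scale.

Eb

Degree 5 takes the letter 4 steps above A, which is E.
In natural minor, degree 5 sits 7 semitones above the tonic. Ab + 7 semitones is pitch class 3, spelled on E as Eb.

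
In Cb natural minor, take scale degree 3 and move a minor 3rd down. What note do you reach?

Scale degree 3 of Cb natural minor is Ebb.
A minor third (3 semitones) below Ebb lands on the letter C, giving Cb.

Cb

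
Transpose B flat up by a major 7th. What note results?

A seventh above B lands on the letter A.
A major seventh spans 11 semitones, so Bb moves to pitch class 9. On the letter A that is A.

A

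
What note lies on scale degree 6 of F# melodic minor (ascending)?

D#

The F# melodic minor (ascending) scale runs F# G# A B C# D# E#.
Degree 6 is D#.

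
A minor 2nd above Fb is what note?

Gbb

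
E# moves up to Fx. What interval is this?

Counting letters E–F gives a second.
E#→F## = 2 semitones, exactly the major second.

major second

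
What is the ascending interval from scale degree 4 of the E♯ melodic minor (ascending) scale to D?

diminished fourth

Scale degree 4 of E# melodic minor (ascending) is A#.
A# up to D: letters A→D make it a fourth; 4 semitones makes it diminished.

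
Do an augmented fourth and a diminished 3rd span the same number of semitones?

An augmented fourth spans 6 semitones; a diminished third spans 2.
The spans differ, so they are not enharmonic equivalents.

No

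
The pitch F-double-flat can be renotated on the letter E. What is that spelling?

Eb

Plain E sits 1 semitone above Fbb, so on the letter E the same pitch needs a flat: Eb.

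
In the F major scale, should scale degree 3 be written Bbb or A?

A

Each scale degree takes a distinct letter name. Degree 3 of a scale on F must use the letter A.
A and Bbb are enharmonically the same pitch, but only A uses the letter A, so it is the correct spelling here.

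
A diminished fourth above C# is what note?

A fourth above C lands on the letter F.
A diminished fourth spans 4 semitones, so C# moves to pitch class 5. On the letter F that is F.

F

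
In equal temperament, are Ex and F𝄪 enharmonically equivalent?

No

Two spellings are enharmonically equivalent only if they share a pitch class.
Here E## → 6, F## → 7; 6 ≠ 7, so they are not.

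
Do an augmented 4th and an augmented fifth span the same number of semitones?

An augmented fourth spans 6 semitones; an augmented fifth spans 8.
The spans differ, so they are not enharmonic equivalents.

No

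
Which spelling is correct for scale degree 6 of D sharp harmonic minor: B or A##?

Each scale degree takes a distinct letter name. Degree 6 of a scale on D must use the letter B.
B and A## are enharmonically the same pitch, but only B uses the letter B, so it is the correct spelling here.

B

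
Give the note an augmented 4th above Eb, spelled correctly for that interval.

A

E up a perfect fourth is A, so the target letter is A.
From Eb, an augmented fourth is 6 semitones up: A.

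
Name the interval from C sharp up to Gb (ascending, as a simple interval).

doubly diminished fifth

The letter names run C→G, a span of 4 letter steps, so the interval is some kind of fifth.
C# to Gb is 5 semitones. A perfect fifth is 7, so 5 makes it doubly diminished.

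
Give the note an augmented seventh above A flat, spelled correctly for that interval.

A up a major seventh is G#, so the target letter is G.
From Ab, an augmented seventh is 12 semitones up: G#.

G#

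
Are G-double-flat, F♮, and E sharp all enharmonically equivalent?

Yes

Gbb = pitch class 5 and F = pitch class 5 and E# = pitch class 5 — the same pitch class, so they are enharmonic equivalents.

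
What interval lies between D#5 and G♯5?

perfect fourth

The letter names run D→G, a span of 3 letter steps, so the interval is some kind of fourth.
D# to G# is 5 semitones. A perfect fourth is 5, so 5 makes it perfect.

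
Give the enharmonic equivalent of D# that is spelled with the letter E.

D# is pitch class 3. The letter E alone is pitch class 4.
To reach pitch class 3 from E requires an offset of -1 semitone, i.e. flat: Eb.

Eb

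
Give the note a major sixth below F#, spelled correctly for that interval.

A

A sixth below F lands on the letter A.
A major sixth spans 9 semitones, so F# moves to pitch class 9. On the letter A that is A.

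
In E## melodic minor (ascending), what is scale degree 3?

Degree 3 takes the letter 2 steps above E, which is G.
In melodic minor (ascending), degree 3 sits 3 semitones above the tonic. E## + 3 semitones is pitch class 9, spelled on G as G##.

G##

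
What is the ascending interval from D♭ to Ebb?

Counting letters D–E gives a second.
Db→Ebb = 1 semitone, 1 narrower than the major second (2), so minor.

minor second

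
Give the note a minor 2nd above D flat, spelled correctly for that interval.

Ebb

D up a major second is E, so the target letter is E.
From Db, a minor second is 1 semitone up: Ebb.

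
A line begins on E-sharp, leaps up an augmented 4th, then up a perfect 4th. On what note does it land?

D##

An augmented fourth up from E# is A## (letter A, 6 semitones up).
A perfect fourth up from A## is D## (letter D, 5 semitones up).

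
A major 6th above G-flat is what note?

Eb

A sixth above G lands on the letter E.
A major sixth spans 9 semitones, so Gb moves to pitch class 3. On the letter E that is Eb.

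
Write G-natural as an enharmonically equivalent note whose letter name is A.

Abb

Plain A sits 2 semitones above G, so on the letter A the same pitch needs a double flat: Abb.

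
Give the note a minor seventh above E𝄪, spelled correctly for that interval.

D##

A seventh above E lands on the letter D.
A minor seventh spans 10 semitones, so E## moves to pitch class 4. On the letter D that is D##.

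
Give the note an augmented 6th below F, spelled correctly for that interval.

A sixth below F lands on the letter A.
An augmented sixth spans 10 semitones, so F moves to pitch class 7. On the letter A that is Abb.

Abb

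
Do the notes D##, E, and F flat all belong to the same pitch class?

Yes

D## is pitch class 4; E is pitch class 4; Fb is pitch class 4.
All spellings map to pitch class 4, so they are enharmonically equivalent.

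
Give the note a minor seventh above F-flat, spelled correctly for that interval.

F up a major seventh is E, so the target letter is E.
From Fb, a minor seventh is 10 semitones up: Ebb.

Ebb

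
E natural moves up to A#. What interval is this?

augmented fourth

Counting letters E–F–G–A gives a fourth.
E→A# = 6 semitones, 1 wider than the perfect fourth (5), so augmented.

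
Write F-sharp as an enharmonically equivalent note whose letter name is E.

E##

Plain E sits 2 semitones below F#, so on the letter E the same pitch needs a double sharp: E##.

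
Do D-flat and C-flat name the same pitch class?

Db is pitch class 1; Cb is pitch class 11.
The pitch classes differ (1 vs. 11), so they are not enharmonic equivalents.

No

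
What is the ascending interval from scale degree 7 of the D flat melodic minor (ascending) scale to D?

major second

Scale degree 7 of Db melodic minor (ascending) is C.
C up to D: letters C→D make it a second; 2 semitones makes it major.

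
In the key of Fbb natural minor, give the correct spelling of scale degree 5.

Cbb

Degree 5 takes the letter 4 steps above F, which is C.
In natural minor, degree 5 sits 7 semitones above the tonic. Fbb + 7 semitones is pitch class 10, spelled on C as Cbb.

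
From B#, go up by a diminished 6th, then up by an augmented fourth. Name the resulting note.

A diminished sixth up from B# is G (letter G, 7 semitones up).
An augmented fourth up from G is C# (letter C, 6 semitones up).

C#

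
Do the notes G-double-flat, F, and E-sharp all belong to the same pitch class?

Yes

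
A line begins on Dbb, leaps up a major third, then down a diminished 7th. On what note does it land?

A major third up from Dbb is Fb (letter F, 4 semitones up).
A diminished seventh down from Fb is G (letter G, 9 semitones down).

G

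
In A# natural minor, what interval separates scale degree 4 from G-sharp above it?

perfect fourth

Scale degree 4 of A# natural minor is D#.
D# up to G#: letters D→G make it a fourth; 5 semitones makes it perfect.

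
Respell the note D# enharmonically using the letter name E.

Eb

D# is pitch class 3. The letter E alone is pitch class 4.
To reach pitch class 3 from E requires an offset of -1 semitone, i.e. flat: Eb.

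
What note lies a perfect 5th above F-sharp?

C#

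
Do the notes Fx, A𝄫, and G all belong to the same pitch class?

F## = pitch class 7 and Abb = pitch class 7 and G = pitch class 7 — the same pitch class, so they are enharmonic equivalents.

Yes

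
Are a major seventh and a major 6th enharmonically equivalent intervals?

No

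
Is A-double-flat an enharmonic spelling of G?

Yes

Abb is pitch class 7; G is pitch class 7.
All spellings map to pitch class 7, so they are enharmonically equivalent.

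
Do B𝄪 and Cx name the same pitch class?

No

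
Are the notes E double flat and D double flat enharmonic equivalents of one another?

No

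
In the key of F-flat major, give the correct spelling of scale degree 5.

Cb

The Fb major scale runs Fb Gb Ab Bbb Cb Db Eb.
Degree 5 is Cb.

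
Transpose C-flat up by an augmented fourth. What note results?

F

C up a perfect fourth is F, so the target letter is F.
From Cb, an augmented fourth is 6 semitones up: F.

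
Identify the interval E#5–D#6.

Counting letters E–F–G–A–B–C–D gives a seventh.
E#→D# = 10 semitones, 1 narrower than the major seventh (11), so minor.

minor seventh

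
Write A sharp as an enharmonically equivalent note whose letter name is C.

Cbb

A# is pitch class 10. The letter C alone is pitch class 0.
To reach pitch class 10 from C requires an offset of -2 semitones, i.e. double flat: Cbb.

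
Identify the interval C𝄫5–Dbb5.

major second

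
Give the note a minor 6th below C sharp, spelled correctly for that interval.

C down a major sixth is Eb, so the target letter is E.
From C#, a minor sixth is 8 semitones down: E#.

E#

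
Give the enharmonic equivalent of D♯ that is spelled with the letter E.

D# is pitch class 3. The letter E alone is pitch class 4.
To reach pitch class 3 from E requires an offset of -1 semitone, i.e. flat: Eb.

Eb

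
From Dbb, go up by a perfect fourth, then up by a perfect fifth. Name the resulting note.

A perfect fourth up from Dbb is Gbb (letter G, 5 semitones up).
A perfect fifth up from Gbb is Dbb (letter D, 7 semitones up).

Dbb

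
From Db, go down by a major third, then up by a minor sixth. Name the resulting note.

Gbb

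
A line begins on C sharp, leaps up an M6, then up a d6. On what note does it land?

F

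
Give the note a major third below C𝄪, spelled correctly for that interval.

A#

C down a major third is Ab, so the target letter is A.
From C##, a major third is 4 semitones down: A#.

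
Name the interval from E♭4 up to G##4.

doubly augmented third

The letter names run E→G, a span of 2 letter steps, so the interval is some kind of third.
Eb to G## is 6 semitones. A major third is 4, so 6 makes it doubly augmented.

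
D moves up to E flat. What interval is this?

Counting letters D–E gives a second.
D→Eb = 1 semitone, 1 narrower than the major second (2), so minor.

minor second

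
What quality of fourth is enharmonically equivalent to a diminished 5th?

A diminished fifth spans 6 semitones.
A fourth spanning 6 semitones is augmented (the perfect fourth is 5).

augmented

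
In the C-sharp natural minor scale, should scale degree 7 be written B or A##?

Each scale degree takes a distinct letter name. Degree 7 of a scale on C must use the letter B.
B and A## are enharmonically the same pitch, but only B uses the letter B, so it is the correct spelling here.

B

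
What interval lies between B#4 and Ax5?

The letter names run B→A, a span of 6 letter steps, so the interval is some kind of seventh.
B# to A## is 11 semitones. A major seventh is 11, so 11 makes it major.

major seventh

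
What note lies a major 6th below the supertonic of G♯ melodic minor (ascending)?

The supertonic of G# melodic minor (ascending) is A#.
A major sixth (9 semitones) below A# lands on the letter C, giving C#.

C#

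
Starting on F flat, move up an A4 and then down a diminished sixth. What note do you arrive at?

An augmented fourth up from Fb is Bb (letter B, 6 semitones up).
A diminished sixth down from Bb is D# (letter D, 7 semitones down).

D#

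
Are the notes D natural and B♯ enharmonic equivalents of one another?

D is pitch class 2; B# is pitch class 0.
The pitch classes differ (2 vs. 0), so they are not enharmonic equivalents.

No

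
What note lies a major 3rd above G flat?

A third above G lands on the letter B.
A major third spans 4 semitones, so Gb moves to pitch class 10. On the letter B that is Bb.

Bb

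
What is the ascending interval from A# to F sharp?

Counting letters A–B–C–D–E–F gives a sixth.
A#→F# = 8 semitones, 1 narrower than the major sixth (9), so minor.

minor sixth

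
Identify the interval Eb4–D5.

major seventh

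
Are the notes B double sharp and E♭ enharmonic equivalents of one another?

No

B## is pitch class 1; Eb is pitch class 3.
The pitch classes differ (1 vs. 3), so they are not enharmonic equivalents.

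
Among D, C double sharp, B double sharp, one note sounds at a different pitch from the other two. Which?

B##

In 12-tone equal temperament, enharmonic equivalents share a pitch class. D is pitch class 2; C## is pitch class 2; B## is pitch class 1.
D and C## share pitch class 2, while B## is pitch class 1.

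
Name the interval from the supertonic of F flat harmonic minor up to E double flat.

The supertonic of Fb harmonic minor is Gb.
Gb up to Ebb: letters G→E make it a sixth; 8 semitones makes it minor.

minor sixth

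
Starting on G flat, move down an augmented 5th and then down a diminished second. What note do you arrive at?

Bb

An augmented fifth down from Gb is Cbb (letter C, 8 semitones down).
A diminished second down from Cbb is Bb (letter B, 0 semitones down).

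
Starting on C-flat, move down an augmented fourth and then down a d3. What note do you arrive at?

An augmented fourth down from Cb is Gbb (letter G, 6 semitones down).
A diminished third down from Gbb is Eb (letter E, 2 semitones down).

Eb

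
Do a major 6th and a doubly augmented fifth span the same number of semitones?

A major sixth spans 9 semitones; a doubly augmented fifth spans 9.
They are enharmonically equivalent.

Yes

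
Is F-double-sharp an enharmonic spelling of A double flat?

F## is pitch class 7; Abb is pitch class 7.
All spellings map to pitch class 7, so they are enharmonically equivalent.

Yes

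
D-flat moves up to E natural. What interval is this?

augmented second

The letter names run D→E, a span of 1 letter step, so the interval is some kind of second.
Db to E is 3 semitones. A major second is 2, so 3 makes it augmented.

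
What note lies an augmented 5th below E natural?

Ab

A fifth below E lands on the letter A.
An augmented fifth spans 8 semitones, so E moves to pitch class 8. On the letter A that is Ab.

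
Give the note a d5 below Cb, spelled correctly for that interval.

F

A fifth below C lands on the letter F.
A diminished fifth spans 6 semitones, so Cb moves to pitch class 5. On the letter F that is F.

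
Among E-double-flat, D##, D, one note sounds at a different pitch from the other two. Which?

In 12-tone equal temperament, enharmonic equivalents share a pitch class. Ebb is pitch class 2; D## is pitch class 4; D is pitch class 2.
Ebb and D share pitch class 2, while D## is pitch class 4.

D##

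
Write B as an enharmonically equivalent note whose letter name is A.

Plain A sits 2 semitones below B, so on the letter A the same pitch needs a double sharp: A##.

A##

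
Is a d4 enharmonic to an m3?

A diminished fourth spans 4 semitones; a minor third spans 3.
The spans differ, so they are not enharmonic equivalents.

No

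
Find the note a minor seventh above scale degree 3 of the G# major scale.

Scale degree 3 of G# major is B#.
A minor seventh (10 semitones) above B# lands on the letter A, giving A#.

A#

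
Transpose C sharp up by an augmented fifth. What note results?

C up a perfect fifth is G, so the target letter is G.
From C#, an augmented fifth is 8 semitones up: G##.

G##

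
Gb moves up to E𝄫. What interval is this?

Counting letters G–A–B–C–D–E gives a sixth.
Gb→Ebb = 8 semitones, 1 narrower than the major sixth (9), so minor.

minor sixth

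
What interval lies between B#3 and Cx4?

Counting letters B–C gives a second.
B#→C## = 2 semitones, exactly the major second.

major second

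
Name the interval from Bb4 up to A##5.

The letter names run B→A, a span of 6 letter steps, so the interval is some kind of seventh.
Bb to A## is 13 semitones. A major seventh is 11, so 13 makes it doubly augmented.

doubly augmented seventh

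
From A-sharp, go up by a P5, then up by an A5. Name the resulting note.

A perfect fifth up from A# is E# (letter E, 7 semitones up).
An augmented fifth up from E# is B## (letter B, 8 semitones up).

B##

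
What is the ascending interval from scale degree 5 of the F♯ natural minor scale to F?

Scale degree 5 of F# natural minor is C#.
C# up to F: letters C→F make it a fourth; 4 semitones makes it diminished.

diminished fourth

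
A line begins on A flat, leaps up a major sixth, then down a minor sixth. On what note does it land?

A

A major sixth up from Ab is F (letter F, 9 semitones up).
A minor sixth down from F is A (letter A, 8 semitones down).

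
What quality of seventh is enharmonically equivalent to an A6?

An augmented sixth spans 10 semitones.
A seventh spanning 10 semitones is minor (the major seventh is 11).

minor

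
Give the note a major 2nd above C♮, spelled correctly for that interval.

D

C up a major second is D, so the target letter is D.
From C, a major second is 2 semitones up: D.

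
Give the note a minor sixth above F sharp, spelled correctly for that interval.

D

A sixth above F lands on the letter D.
A minor sixth spans 8 semitones, so F# moves to pitch class 2. On the letter D that is D.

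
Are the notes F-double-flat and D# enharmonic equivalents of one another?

Fbb = pitch class 3 and D# = pitch class 3 — the same pitch class, so they are enharmonic equivalents.

Yes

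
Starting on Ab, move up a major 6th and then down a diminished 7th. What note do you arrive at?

G#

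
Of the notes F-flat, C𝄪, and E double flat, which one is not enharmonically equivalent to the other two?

In 12-tone equal temperament, enharmonic equivalents share a pitch class. Fb is pitch class 4; C## is pitch class 2; Ebb is pitch class 2.
C## and Ebb share pitch class 2, while Fb is pitch class 4.

Fb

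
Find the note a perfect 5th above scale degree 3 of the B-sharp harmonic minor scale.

Scale degree 3 of B# harmonic minor is D#.
A perfect fifth (7 semitones) above D# lands on the letter A, giving A#.

A#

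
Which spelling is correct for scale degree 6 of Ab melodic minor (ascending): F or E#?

Each scale degree takes a distinct letter name. Degree 6 of a scale on A must use the letter F.
F and E# are enharmonically the same pitch, but only F uses the letter F, so it is the correct spelling here.

F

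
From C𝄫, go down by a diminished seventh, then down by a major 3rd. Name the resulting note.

Bbb

A diminished seventh down from Cbb is Db (letter D, 9 semitones down).
A major third down from Db is Bbb (letter B, 4 semitones down).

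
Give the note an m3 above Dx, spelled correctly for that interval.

F##

D up a major third is F#, so the target letter is F.
From D##, a minor third is 3 semitones up: F##.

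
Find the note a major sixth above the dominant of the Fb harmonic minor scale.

The dominant of Fb harmonic minor is Cb.
A major sixth (9 semitones) above Cb lands on the letter A, giving Ab.

Ab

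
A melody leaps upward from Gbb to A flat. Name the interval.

The letter names run G→A, a span of 1 letter step, so the interval is some kind of second.
Gbb to Ab is 3 semitones. A major second is 2, so 3 makes it augmented.

augmented second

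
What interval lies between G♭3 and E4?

augmented sixth

Counting letters G–A–B–C–D–E gives a sixth.
Gb→E = 10 semitones, 1 wider than the major sixth (9), so augmented.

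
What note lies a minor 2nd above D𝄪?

D up a major second is E, so the target letter is E.
From D##, a minor second is 1 semitone up: E#.

E#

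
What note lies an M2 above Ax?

B##

A up a major second is B, so the target letter is B.
From A##, a major second is 2 semitones up: B##.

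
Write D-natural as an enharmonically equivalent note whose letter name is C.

C##

D is pitch class 2. The letter C alone is pitch class 0.
To reach pitch class 2 from C requires an offset of +2 semitones, i.e. double sharp: C##.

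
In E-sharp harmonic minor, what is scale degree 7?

The E# harmonic minor scale runs E# F## G# A# B# C# D##.
Degree 7 is D##.

D##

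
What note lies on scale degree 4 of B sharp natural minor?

The B# natural minor scale runs B# C## D# E# F## G# A#.
Degree 4 is E#.

E#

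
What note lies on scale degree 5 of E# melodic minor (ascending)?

B#

The E# melodic minor (ascending) scale runs E# F## G# A# B# C## D##.
Degree 5 is B#.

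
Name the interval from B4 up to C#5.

The letter names run B→C, a span of 1 letter step, so the interval is some kind of second.
B to C# is 2 semitones. A major second is 2, so 2 makes it major.

major second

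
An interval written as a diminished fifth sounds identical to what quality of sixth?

doubly diminished

A diminished fifth spans 6 semitones.
A sixth spanning 6 semitones is doubly diminished (the major sixth is 9).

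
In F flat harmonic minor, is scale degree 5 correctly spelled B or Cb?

Cb

Each scale degree takes a distinct letter name. Degree 5 of a scale on F must use the letter C.
Cb and B are enharmonically the same pitch, but only Cb uses the letter C, so it is the correct spelling here.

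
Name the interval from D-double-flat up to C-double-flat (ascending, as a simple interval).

Counting letters D–E–F–G–A–B–C gives a seventh.
Dbb→Cbb = 10 semitones, 1 narrower than the major seventh (11), so minor.

minor seventh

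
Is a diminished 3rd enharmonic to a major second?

A diminished third spans 2 semitones; a major second spans 2.
They are enharmonically equivalent.

Yes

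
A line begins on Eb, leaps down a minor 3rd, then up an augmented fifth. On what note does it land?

G#

A minor third down from Eb is C (letter C, 3 semitones down).
An augmented fifth up from C is G# (letter G, 8 semitones up).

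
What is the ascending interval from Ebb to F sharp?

doubly augmented second

Counting letters E–F gives a second.
Ebb→F# = 4 semitones, 2 wider than the major second (2), so doubly augmented.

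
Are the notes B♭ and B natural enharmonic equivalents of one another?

Bb is pitch class 10; B is pitch class 11.
The pitch classes differ (10 vs. 11), so they are not enharmonic equivalents.

No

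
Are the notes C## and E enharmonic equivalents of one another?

Two spellings are enharmonically equivalent only if they share a pitch class.
Here C## → 2, E → 4; 2 ≠ 4, so they are not.

No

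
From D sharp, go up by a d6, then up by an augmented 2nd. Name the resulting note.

C#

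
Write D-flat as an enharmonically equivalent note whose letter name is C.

C#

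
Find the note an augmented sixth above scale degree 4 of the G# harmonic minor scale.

A##

Scale degree 4 of G# harmonic minor is C#.
An augmented sixth (10 semitones) above C# lands on the letter A, giving A##.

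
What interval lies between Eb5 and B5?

Counting letters E–F–G–A–B gives a fifth.
Eb→B = 8 semitones, 1 wider than the perfect fifth (7), so augmented.

augmented fifth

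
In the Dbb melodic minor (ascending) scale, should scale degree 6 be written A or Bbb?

Bbb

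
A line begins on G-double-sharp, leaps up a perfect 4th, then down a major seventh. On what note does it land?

A perfect fourth up from G## is C## (letter C, 5 semitones up).
A major seventh down from C## is D# (letter D, 11 semitones down).

D#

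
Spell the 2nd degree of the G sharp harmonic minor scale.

The G# harmonic minor scale runs G# A# B C# D# E F##.
Degree 2 is A#.

A#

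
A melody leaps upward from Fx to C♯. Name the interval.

The letter names run F→C, a span of 4 letter steps, so the interval is some kind of fifth.
F## to C# is 6 semitones. A perfect fifth is 7, so 6 makes it diminished.

diminished fifth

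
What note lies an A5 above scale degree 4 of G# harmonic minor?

G##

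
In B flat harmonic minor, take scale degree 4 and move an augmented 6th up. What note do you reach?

C#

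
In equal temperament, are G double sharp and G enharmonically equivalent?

No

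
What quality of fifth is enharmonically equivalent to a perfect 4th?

doubly diminished

A perfect fourth spans 5 semitones.
A fifth spanning 5 semitones is doubly diminished (the perfect fifth is 7).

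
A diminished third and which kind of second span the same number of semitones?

major

A diminished third spans 2 semitones.
A second spanning 2 semitones is major (the major second is 2).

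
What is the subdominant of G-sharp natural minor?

C#

The G# natural minor scale runs G# A# B C# D# E F#.
Degree 4 is C#.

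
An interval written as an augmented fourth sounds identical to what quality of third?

An augmented fourth spans 6 semitones.
A third spanning 6 semitones is doubly augmented (the major third is 4).

doubly augmented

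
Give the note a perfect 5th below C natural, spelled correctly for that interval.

C down a perfect fifth is F, so the target letter is F.
From C, a perfect fifth is 7 semitones down: F.

F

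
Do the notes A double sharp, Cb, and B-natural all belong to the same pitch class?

Yes

A## is pitch class 11; Cb is pitch class 11; B is pitch class 11.
All spellings map to pitch class 11, so they are enharmonically equivalent.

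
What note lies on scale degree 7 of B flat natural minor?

Ab

The Bb natural minor scale runs Bb C Db Eb F Gb Ab.
Degree 7 is Ab.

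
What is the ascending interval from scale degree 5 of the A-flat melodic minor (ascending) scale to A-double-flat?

Scale degree 5 of Ab melodic minor (ascending) is Eb.
Eb up to Abb: letters E→A make it a fourth; 4 semitones makes it diminished.

diminished fourth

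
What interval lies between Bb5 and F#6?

Counting letters B–C–D–E–F gives a fifth.
Bb→F# = 8 semitones, 1 wider than the perfect fifth (7), so augmented.

augmented fifth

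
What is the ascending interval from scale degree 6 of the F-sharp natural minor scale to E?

Scale degree 6 of F# natural minor is D.
D up to E: letters D→E make it a second; 2 semitones makes it major.

major second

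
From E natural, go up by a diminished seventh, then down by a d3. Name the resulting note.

B

A diminished seventh up from E is Db (letter D, 9 semitones up).
A diminished third down from Db is B (letter B, 2 semitones down).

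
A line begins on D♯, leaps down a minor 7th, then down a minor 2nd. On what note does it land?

D##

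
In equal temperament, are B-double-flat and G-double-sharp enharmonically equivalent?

Yes

Bbb is pitch class 9; G## is pitch class 9.
All spellings map to pitch class 9, so they are enharmonically equivalent.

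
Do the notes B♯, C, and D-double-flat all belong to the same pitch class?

Yes

B# is pitch class 0; C is pitch class 0; Dbb is pitch class 0.
All spellings map to pitch class 0, so they are enharmonically equivalent.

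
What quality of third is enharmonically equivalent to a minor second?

doubly diminished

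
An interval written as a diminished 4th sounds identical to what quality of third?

A diminished fourth spans 4 semitones.
A third spanning 4 semitones is major (the major third is 4).

major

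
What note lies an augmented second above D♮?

A second above D lands on the letter E.
An augmented second spans 3 semitones, so D moves to pitch class 5. On the letter E that is E#.

E#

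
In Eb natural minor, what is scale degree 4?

Ab

The Eb natural minor scale runs Eb F Gb Ab Bb Cb Db.
Degree 4 is Ab.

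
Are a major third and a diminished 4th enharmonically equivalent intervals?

Yes

A major third spans 4 semitones; a diminished fourth spans 4.
They are enharmonically equivalent.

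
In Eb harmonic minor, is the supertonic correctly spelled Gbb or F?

Each scale degree takes a distinct letter name. Degree 2 of a scale on E must use the letter F.
F and Gbb are enharmonically the same pitch, but only F uses the letter F, so it is the correct spelling here.

F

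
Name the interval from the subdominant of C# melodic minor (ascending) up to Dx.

augmented sixth

The subdominant of C# melodic minor (ascending) is F#.
F# up to D##: letters F→D make it a sixth; 10 semitones makes it augmented.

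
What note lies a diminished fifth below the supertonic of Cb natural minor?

The supertonic of Cb natural minor is Db.
A diminished fifth (6 semitones) below Db lands on the letter G, giving G.

G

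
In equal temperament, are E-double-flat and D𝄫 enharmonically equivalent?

Two spellings are enharmonically equivalent only if they share a pitch class.
Here Ebb → 2, Dbb → 0; 0 ≠ 2, so they are not.

No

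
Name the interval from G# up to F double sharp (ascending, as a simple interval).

major seventh

Counting letters G–A–B–C–D–E–F gives a seventh.
G#→F## = 11 semitones, exactly the major seventh.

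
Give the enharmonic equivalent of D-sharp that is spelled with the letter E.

Eb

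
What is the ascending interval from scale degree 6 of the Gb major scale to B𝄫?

diminished fifth

Scale degree 6 of Gb major is Eb.
Eb up to Bbb: letters E→B make it a fifth; 6 semitones makes it diminished.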